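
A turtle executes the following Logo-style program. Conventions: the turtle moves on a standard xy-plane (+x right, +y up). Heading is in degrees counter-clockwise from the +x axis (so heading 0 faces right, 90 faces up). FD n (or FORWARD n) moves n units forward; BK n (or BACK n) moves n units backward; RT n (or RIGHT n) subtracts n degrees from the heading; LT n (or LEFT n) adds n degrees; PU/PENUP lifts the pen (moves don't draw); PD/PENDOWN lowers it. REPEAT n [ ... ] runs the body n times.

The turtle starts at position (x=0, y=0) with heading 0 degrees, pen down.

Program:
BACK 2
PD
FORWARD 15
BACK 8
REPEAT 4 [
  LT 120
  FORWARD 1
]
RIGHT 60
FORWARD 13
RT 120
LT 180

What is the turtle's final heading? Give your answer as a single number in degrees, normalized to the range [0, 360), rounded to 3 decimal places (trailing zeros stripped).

Executing turtle program step by step:
Start: pos=(0,0), heading=0, pen down
BK 2: (0,0) -> (-2,0) [heading=0, draw]
PD: pen down
FD 15: (-2,0) -> (13,0) [heading=0, draw]
BK 8: (13,0) -> (5,0) [heading=0, draw]
REPEAT 4 [
  -- iteration 1/4 --
  LT 120: heading 0 -> 120
  FD 1: (5,0) -> (4.5,0.866) [heading=120, draw]
  -- iteration 2/4 --
  LT 120: heading 120 -> 240
  FD 1: (4.5,0.866) -> (4,0) [heading=240, draw]
  -- iteration 3/4 --
  LT 120: heading 240 -> 0
  FD 1: (4,0) -> (5,0) [heading=0, draw]
  -- iteration 4/4 --
  LT 120: heading 0 -> 120
  FD 1: (5,0) -> (4.5,0.866) [heading=120, draw]
]
RT 60: heading 120 -> 60
FD 13: (4.5,0.866) -> (11,12.124) [heading=60, draw]
RT 120: heading 60 -> 300
LT 180: heading 300 -> 120
Final: pos=(11,12.124), heading=120, 8 segment(s) drawn

Answer: 120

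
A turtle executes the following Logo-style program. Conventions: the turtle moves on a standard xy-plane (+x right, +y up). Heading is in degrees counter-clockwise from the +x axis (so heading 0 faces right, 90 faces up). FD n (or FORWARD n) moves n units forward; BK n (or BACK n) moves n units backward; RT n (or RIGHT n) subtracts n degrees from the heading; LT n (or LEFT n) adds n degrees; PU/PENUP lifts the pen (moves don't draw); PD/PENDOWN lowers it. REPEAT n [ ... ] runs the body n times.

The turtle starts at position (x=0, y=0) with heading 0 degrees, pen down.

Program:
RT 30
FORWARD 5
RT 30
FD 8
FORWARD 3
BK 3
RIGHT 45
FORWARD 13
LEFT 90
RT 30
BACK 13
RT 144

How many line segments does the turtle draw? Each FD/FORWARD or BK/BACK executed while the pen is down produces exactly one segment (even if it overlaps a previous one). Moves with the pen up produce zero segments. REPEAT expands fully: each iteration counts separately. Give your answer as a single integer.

Executing turtle program step by step:
Start: pos=(0,0), heading=0, pen down
RT 30: heading 0 -> 330
FD 5: (0,0) -> (4.33,-2.5) [heading=330, draw]
RT 30: heading 330 -> 300
FD 8: (4.33,-2.5) -> (8.33,-9.428) [heading=300, draw]
FD 3: (8.33,-9.428) -> (9.83,-12.026) [heading=300, draw]
BK 3: (9.83,-12.026) -> (8.33,-9.428) [heading=300, draw]
RT 45: heading 300 -> 255
FD 13: (8.33,-9.428) -> (4.965,-21.985) [heading=255, draw]
LT 90: heading 255 -> 345
RT 30: heading 345 -> 315
BK 13: (4.965,-21.985) -> (-4.227,-12.793) [heading=315, draw]
RT 144: heading 315 -> 171
Final: pos=(-4.227,-12.793), heading=171, 6 segment(s) drawn
Segments drawn: 6

Answer: 6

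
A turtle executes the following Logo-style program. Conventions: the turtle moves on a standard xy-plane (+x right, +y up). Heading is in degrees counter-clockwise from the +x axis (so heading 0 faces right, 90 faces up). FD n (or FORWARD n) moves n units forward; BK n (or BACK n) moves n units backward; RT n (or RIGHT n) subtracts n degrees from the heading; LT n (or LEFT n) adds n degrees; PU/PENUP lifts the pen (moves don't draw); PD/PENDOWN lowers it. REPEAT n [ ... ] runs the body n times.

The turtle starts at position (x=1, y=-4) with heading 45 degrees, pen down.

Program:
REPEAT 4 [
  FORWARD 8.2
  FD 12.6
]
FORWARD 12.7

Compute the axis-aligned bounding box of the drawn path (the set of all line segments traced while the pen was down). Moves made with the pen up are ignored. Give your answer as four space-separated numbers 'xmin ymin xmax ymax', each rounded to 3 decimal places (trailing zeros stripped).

Answer: 1 -4 68.812 63.812

Derivation:
Executing turtle program step by step:
Start: pos=(1,-4), heading=45, pen down
REPEAT 4 [
  -- iteration 1/4 --
  FD 8.2: (1,-4) -> (6.798,1.798) [heading=45, draw]
  FD 12.6: (6.798,1.798) -> (15.708,10.708) [heading=45, draw]
  -- iteration 2/4 --
  FD 8.2: (15.708,10.708) -> (21.506,16.506) [heading=45, draw]
  FD 12.6: (21.506,16.506) -> (30.416,25.416) [heading=45, draw]
  -- iteration 3/4 --
  FD 8.2: (30.416,25.416) -> (36.214,31.214) [heading=45, draw]
  FD 12.6: (36.214,31.214) -> (45.123,40.123) [heading=45, draw]
  -- iteration 4/4 --
  FD 8.2: (45.123,40.123) -> (50.922,45.922) [heading=45, draw]
  FD 12.6: (50.922,45.922) -> (59.831,54.831) [heading=45, draw]
]
FD 12.7: (59.831,54.831) -> (68.812,63.812) [heading=45, draw]
Final: pos=(68.812,63.812), heading=45, 9 segment(s) drawn

Segment endpoints: x in {1, 6.798, 15.708, 21.506, 30.416, 36.214, 45.123, 50.922, 59.831, 68.812}, y in {-4, 1.798, 10.708, 16.506, 25.416, 31.214, 40.123, 45.922, 54.831, 63.812}
xmin=1, ymin=-4, xmax=68.812, ymax=63.812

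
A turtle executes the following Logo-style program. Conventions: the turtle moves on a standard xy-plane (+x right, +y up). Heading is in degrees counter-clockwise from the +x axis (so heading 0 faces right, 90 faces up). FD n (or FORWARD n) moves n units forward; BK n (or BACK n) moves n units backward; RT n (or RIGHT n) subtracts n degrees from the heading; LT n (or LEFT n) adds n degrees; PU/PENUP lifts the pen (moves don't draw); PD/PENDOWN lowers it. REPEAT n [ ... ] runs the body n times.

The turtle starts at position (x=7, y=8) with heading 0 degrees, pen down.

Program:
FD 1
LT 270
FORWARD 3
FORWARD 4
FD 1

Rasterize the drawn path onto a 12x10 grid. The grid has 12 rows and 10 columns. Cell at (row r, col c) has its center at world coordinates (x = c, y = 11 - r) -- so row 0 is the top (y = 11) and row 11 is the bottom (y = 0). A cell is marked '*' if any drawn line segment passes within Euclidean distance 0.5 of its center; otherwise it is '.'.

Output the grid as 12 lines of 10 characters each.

Segment 0: (7,8) -> (8,8)
Segment 1: (8,8) -> (8,5)
Segment 2: (8,5) -> (8,1)
Segment 3: (8,1) -> (8,0)

Answer: ..........
..........
..........
.......**.
........*.
........*.
........*.
........*.
........*.
........*.
........*.
........*.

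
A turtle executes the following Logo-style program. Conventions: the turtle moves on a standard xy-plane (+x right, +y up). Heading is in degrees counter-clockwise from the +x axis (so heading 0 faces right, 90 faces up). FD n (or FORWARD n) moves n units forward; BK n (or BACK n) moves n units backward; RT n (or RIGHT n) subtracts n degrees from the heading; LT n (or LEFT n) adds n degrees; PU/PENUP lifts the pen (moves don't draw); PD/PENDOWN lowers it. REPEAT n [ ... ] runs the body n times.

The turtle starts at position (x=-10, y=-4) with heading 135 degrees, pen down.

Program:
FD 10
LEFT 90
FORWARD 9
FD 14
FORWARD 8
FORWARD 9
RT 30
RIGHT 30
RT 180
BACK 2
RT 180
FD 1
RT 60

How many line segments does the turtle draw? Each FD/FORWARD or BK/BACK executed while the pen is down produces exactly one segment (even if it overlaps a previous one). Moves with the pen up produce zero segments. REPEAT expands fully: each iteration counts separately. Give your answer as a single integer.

Executing turtle program step by step:
Start: pos=(-10,-4), heading=135, pen down
FD 10: (-10,-4) -> (-17.071,3.071) [heading=135, draw]
LT 90: heading 135 -> 225
FD 9: (-17.071,3.071) -> (-23.435,-3.293) [heading=225, draw]
FD 14: (-23.435,-3.293) -> (-33.335,-13.192) [heading=225, draw]
FD 8: (-33.335,-13.192) -> (-38.991,-18.849) [heading=225, draw]
FD 9: (-38.991,-18.849) -> (-45.355,-25.213) [heading=225, draw]
RT 30: heading 225 -> 195
RT 30: heading 195 -> 165
RT 180: heading 165 -> 345
BK 2: (-45.355,-25.213) -> (-47.287,-24.696) [heading=345, draw]
RT 180: heading 345 -> 165
FD 1: (-47.287,-24.696) -> (-48.253,-24.437) [heading=165, draw]
RT 60: heading 165 -> 105
Final: pos=(-48.253,-24.437), heading=105, 7 segment(s) drawn
Segments drawn: 7

Answer: 7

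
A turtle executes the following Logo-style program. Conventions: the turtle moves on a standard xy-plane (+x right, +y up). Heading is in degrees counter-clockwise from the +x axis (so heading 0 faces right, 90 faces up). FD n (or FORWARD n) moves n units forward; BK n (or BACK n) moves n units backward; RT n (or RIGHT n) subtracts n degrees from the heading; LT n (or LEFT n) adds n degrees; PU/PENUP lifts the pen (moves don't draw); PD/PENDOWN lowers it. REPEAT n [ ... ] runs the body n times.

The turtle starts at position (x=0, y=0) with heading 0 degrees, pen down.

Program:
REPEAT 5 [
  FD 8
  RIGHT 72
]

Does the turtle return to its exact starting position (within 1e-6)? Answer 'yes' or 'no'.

Executing turtle program step by step:
Start: pos=(0,0), heading=0, pen down
REPEAT 5 [
  -- iteration 1/5 --
  FD 8: (0,0) -> (8,0) [heading=0, draw]
  RT 72: heading 0 -> 288
  -- iteration 2/5 --
  FD 8: (8,0) -> (10.472,-7.608) [heading=288, draw]
  RT 72: heading 288 -> 216
  -- iteration 3/5 --
  FD 8: (10.472,-7.608) -> (4,-12.311) [heading=216, draw]
  RT 72: heading 216 -> 144
  -- iteration 4/5 --
  FD 8: (4,-12.311) -> (-2.472,-7.608) [heading=144, draw]
  RT 72: heading 144 -> 72
  -- iteration 5/5 --
  FD 8: (-2.472,-7.608) -> (0,0) [heading=72, draw]
  RT 72: heading 72 -> 0
]
Final: pos=(0,0), heading=0, 5 segment(s) drawn

Start position: (0, 0)
Final position: (0, 0)
Distance = 0; < 1e-6 -> CLOSED

Answer: yes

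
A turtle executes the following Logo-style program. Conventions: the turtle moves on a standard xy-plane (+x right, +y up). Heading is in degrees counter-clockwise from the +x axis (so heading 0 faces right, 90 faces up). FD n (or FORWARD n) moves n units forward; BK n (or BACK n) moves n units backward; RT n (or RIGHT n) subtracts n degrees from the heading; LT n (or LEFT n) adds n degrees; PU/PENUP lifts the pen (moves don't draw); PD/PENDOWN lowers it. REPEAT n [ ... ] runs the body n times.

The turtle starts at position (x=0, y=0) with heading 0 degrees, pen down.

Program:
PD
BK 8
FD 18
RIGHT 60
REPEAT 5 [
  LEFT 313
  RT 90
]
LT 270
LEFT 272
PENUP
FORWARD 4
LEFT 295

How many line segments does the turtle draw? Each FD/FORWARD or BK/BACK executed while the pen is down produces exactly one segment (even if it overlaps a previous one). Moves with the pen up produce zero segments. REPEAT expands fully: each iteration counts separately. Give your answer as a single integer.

Answer: 2

Derivation:
Executing turtle program step by step:
Start: pos=(0,0), heading=0, pen down
PD: pen down
BK 8: (0,0) -> (-8,0) [heading=0, draw]
FD 18: (-8,0) -> (10,0) [heading=0, draw]
RT 60: heading 0 -> 300
REPEAT 5 [
  -- iteration 1/5 --
  LT 313: heading 300 -> 253
  RT 90: heading 253 -> 163
  -- iteration 2/5 --
  LT 313: heading 163 -> 116
  RT 90: heading 116 -> 26
  -- iteration 3/5 --
  LT 313: heading 26 -> 339
  RT 90: heading 339 -> 249
  -- iteration 4/5 --
  LT 313: heading 249 -> 202
  RT 90: heading 202 -> 112
  -- iteration 5/5 --
  LT 313: heading 112 -> 65
  RT 90: heading 65 -> 335
]
LT 270: heading 335 -> 245
LT 272: heading 245 -> 157
PU: pen up
FD 4: (10,0) -> (6.318,1.563) [heading=157, move]
LT 295: heading 157 -> 92
Final: pos=(6.318,1.563), heading=92, 2 segment(s) drawn
Segments drawn: 2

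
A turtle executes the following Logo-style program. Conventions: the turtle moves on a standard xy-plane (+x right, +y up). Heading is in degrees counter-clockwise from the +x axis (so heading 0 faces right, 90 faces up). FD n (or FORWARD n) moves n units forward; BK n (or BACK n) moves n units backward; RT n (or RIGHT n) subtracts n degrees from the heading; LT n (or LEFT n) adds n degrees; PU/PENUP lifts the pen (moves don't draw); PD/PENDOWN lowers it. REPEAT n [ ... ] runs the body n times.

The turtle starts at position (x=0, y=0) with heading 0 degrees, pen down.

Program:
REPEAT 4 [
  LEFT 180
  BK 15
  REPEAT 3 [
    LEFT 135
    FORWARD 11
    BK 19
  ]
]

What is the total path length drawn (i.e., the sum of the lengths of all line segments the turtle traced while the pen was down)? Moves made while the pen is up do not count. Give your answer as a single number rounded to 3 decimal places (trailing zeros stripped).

Answer: 420

Derivation:
Executing turtle program step by step:
Start: pos=(0,0), heading=0, pen down
REPEAT 4 [
  -- iteration 1/4 --
  LT 180: heading 0 -> 180
  BK 15: (0,0) -> (15,0) [heading=180, draw]
  REPEAT 3 [
    -- iteration 1/3 --
    LT 135: heading 180 -> 315
    FD 11: (15,0) -> (22.778,-7.778) [heading=315, draw]
    BK 19: (22.778,-7.778) -> (9.343,5.657) [heading=315, draw]
    -- iteration 2/3 --
    LT 135: heading 315 -> 90
    FD 11: (9.343,5.657) -> (9.343,16.657) [heading=90, draw]
    BK 19: (9.343,16.657) -> (9.343,-2.343) [heading=90, draw]
    -- iteration 3/3 --
    LT 135: heading 90 -> 225
    FD 11: (9.343,-2.343) -> (1.565,-10.121) [heading=225, draw]
    BK 19: (1.565,-10.121) -> (15,3.314) [heading=225, draw]
  ]
  -- iteration 2/4 --
  LT 180: heading 225 -> 45
  BK 15: (15,3.314) -> (4.393,-7.293) [heading=45, draw]
  REPEAT 3 [
    -- iteration 1/3 --
    LT 135: heading 45 -> 180
    FD 11: (4.393,-7.293) -> (-6.607,-7.293) [heading=180, draw]
    BK 19: (-6.607,-7.293) -> (12.393,-7.293) [heading=180, draw]
    -- iteration 2/3 --
    LT 135: heading 180 -> 315
    FD 11: (12.393,-7.293) -> (20.172,-15.071) [heading=315, draw]
    BK 19: (20.172,-15.071) -> (6.737,-1.636) [heading=315, draw]
    -- iteration 3/3 --
    LT 135: heading 315 -> 90
    FD 11: (6.737,-1.636) -> (6.737,9.364) [heading=90, draw]
    BK 19: (6.737,9.364) -> (6.737,-9.636) [heading=90, draw]
  ]
  -- iteration 3/4 --
  LT 180: heading 90 -> 270
  BK 15: (6.737,-9.636) -> (6.737,5.364) [heading=270, draw]
  REPEAT 3 [
    -- iteration 1/3 --
    LT 135: heading 270 -> 45
    FD 11: (6.737,5.364) -> (14.515,13.142) [heading=45, draw]
    BK 19: (14.515,13.142) -> (1.08,-0.293) [heading=45, draw]
    -- iteration 2/3 --
    LT 135: heading 45 -> 180
    FD 11: (1.08,-0.293) -> (-9.92,-0.293) [heading=180, draw]
    BK 19: (-9.92,-0.293) -> (9.08,-0.293) [heading=180, draw]
    -- iteration 3/3 --
    LT 135: heading 180 -> 315
    FD 11: (9.08,-0.293) -> (16.858,-8.071) [heading=315, draw]
    BK 19: (16.858,-8.071) -> (3.423,5.364) [heading=315, draw]
  ]
  -- iteration 4/4 --
  LT 180: heading 315 -> 135
  BK 15: (3.423,5.364) -> (14.029,-5.243) [heading=135, draw]
  REPEAT 3 [
    -- iteration 1/3 --
    LT 135: heading 135 -> 270
    FD 11: (14.029,-5.243) -> (14.029,-16.243) [heading=270, draw]
    BK 19: (14.029,-16.243) -> (14.029,2.757) [heading=270, draw]
    -- iteration 2/3 --
    LT 135: heading 270 -> 45
    FD 11: (14.029,2.757) -> (21.808,10.536) [heading=45, draw]
    BK 19: (21.808,10.536) -> (8.373,-2.899) [heading=45, draw]
    -- iteration 3/3 --
    LT 135: heading 45 -> 180
    FD 11: (8.373,-2.899) -> (-2.627,-2.899) [heading=180, draw]
    BK 19: (-2.627,-2.899) -> (16.373,-2.899) [heading=180, draw]
  ]
]
Final: pos=(16.373,-2.899), heading=180, 28 segment(s) drawn

Segment lengths:
  seg 1: (0,0) -> (15,0), length = 15
  seg 2: (15,0) -> (22.778,-7.778), length = 11
  seg 3: (22.778,-7.778) -> (9.343,5.657), length = 19
  seg 4: (9.343,5.657) -> (9.343,16.657), length = 11
  seg 5: (9.343,16.657) -> (9.343,-2.343), length = 19
  seg 6: (9.343,-2.343) -> (1.565,-10.121), length = 11
  seg 7: (1.565,-10.121) -> (15,3.314), length = 19
  seg 8: (15,3.314) -> (4.393,-7.293), length = 15
  seg 9: (4.393,-7.293) -> (-6.607,-7.293), length = 11
  seg 10: (-6.607,-7.293) -> (12.393,-7.293), length = 19
  seg 11: (12.393,-7.293) -> (20.172,-15.071), length = 11
  seg 12: (20.172,-15.071) -> (6.737,-1.636), length = 19
  seg 13: (6.737,-1.636) -> (6.737,9.364), length = 11
  seg 14: (6.737,9.364) -> (6.737,-9.636), length = 19
  seg 15: (6.737,-9.636) -> (6.737,5.364), length = 15
  seg 16: (6.737,5.364) -> (14.515,13.142), length = 11
  seg 17: (14.515,13.142) -> (1.08,-0.293), length = 19
  seg 18: (1.08,-0.293) -> (-9.92,-0.293), length = 11
  seg 19: (-9.92,-0.293) -> (9.08,-0.293), length = 19
  seg 20: (9.08,-0.293) -> (16.858,-8.071), length = 11
  seg 21: (16.858,-8.071) -> (3.423,5.364), length = 19
  seg 22: (3.423,5.364) -> (14.029,-5.243), length = 15
  seg 23: (14.029,-5.243) -> (14.029,-16.243), length = 11
  seg 24: (14.029,-16.243) -> (14.029,2.757), length = 19
  seg 25: (14.029,2.757) -> (21.808,10.536), length = 11
  seg 26: (21.808,10.536) -> (8.373,-2.899), length = 19
  seg 27: (8.373,-2.899) -> (-2.627,-2.899), length = 11
  seg 28: (-2.627,-2.899) -> (16.373,-2.899), length = 19
Total = 420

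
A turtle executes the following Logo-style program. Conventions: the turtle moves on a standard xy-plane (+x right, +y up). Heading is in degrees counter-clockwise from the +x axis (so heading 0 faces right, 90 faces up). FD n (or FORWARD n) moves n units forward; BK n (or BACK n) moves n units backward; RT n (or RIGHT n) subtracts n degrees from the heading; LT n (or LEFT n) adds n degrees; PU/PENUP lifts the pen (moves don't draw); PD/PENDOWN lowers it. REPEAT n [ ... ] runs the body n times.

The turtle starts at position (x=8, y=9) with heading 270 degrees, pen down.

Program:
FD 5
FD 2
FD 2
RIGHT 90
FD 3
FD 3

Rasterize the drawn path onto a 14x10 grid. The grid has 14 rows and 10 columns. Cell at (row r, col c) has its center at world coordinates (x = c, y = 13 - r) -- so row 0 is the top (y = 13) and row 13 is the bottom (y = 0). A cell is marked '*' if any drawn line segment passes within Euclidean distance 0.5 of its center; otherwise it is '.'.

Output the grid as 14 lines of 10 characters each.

Segment 0: (8,9) -> (8,4)
Segment 1: (8,4) -> (8,2)
Segment 2: (8,2) -> (8,0)
Segment 3: (8,0) -> (5,0)
Segment 4: (5,0) -> (2,0)

Answer: ..........
..........
..........
..........
........*.
........*.
........*.
........*.
........*.
........*.
........*.
........*.
........*.
..*******.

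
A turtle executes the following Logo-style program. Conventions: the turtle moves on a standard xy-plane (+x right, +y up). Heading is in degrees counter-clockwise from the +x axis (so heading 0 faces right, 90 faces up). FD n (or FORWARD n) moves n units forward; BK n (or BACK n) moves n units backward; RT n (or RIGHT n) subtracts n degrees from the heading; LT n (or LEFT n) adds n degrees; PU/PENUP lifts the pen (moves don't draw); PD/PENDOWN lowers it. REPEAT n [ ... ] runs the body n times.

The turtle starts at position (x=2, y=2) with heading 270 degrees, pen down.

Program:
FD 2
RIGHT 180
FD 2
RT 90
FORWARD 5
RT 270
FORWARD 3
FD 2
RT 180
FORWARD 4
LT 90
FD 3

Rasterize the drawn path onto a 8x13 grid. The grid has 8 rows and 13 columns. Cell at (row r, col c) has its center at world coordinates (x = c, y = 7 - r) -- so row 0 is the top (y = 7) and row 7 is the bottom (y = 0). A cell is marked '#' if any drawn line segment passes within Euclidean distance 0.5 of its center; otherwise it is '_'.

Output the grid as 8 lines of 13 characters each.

Segment 0: (2,2) -> (2,0)
Segment 1: (2,0) -> (2,2)
Segment 2: (2,2) -> (7,2)
Segment 3: (7,2) -> (7,5)
Segment 4: (7,5) -> (7,7)
Segment 5: (7,7) -> (7,3)
Segment 6: (7,3) -> (10,3)

Answer: _______#_____
_______#_____
_______#_____
_______#_____
_______####__
__######_____
__#__________
__#__________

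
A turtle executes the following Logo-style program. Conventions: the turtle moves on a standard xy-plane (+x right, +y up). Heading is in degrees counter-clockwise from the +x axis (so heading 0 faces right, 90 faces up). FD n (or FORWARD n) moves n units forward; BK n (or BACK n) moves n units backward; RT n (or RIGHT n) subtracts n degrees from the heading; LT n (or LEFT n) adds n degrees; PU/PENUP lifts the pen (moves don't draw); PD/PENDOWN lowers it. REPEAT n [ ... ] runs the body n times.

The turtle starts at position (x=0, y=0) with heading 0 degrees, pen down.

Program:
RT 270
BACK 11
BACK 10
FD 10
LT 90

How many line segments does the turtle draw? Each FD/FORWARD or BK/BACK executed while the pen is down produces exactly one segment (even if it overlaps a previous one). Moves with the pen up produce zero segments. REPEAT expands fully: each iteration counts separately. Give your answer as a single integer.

Answer: 3

Derivation:
Executing turtle program step by step:
Start: pos=(0,0), heading=0, pen down
RT 270: heading 0 -> 90
BK 11: (0,0) -> (0,-11) [heading=90, draw]
BK 10: (0,-11) -> (0,-21) [heading=90, draw]
FD 10: (0,-21) -> (0,-11) [heading=90, draw]
LT 90: heading 90 -> 180
Final: pos=(0,-11), heading=180, 3 segment(s) drawn
Segments drawn: 3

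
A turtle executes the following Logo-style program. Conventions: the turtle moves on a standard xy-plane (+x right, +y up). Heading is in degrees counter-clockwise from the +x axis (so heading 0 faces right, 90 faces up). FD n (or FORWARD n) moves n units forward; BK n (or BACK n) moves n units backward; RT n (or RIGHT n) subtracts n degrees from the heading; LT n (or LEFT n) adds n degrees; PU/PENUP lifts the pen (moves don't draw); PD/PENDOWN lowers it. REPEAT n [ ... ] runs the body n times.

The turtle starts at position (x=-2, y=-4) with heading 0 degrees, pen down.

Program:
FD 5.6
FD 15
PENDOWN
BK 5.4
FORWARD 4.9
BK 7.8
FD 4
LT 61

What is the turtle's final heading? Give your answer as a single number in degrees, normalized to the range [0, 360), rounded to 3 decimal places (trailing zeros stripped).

Executing turtle program step by step:
Start: pos=(-2,-4), heading=0, pen down
FD 5.6: (-2,-4) -> (3.6,-4) [heading=0, draw]
FD 15: (3.6,-4) -> (18.6,-4) [heading=0, draw]
PD: pen down
BK 5.4: (18.6,-4) -> (13.2,-4) [heading=0, draw]
FD 4.9: (13.2,-4) -> (18.1,-4) [heading=0, draw]
BK 7.8: (18.1,-4) -> (10.3,-4) [heading=0, draw]
FD 4: (10.3,-4) -> (14.3,-4) [heading=0, draw]
LT 61: heading 0 -> 61
Final: pos=(14.3,-4), heading=61, 6 segment(s) drawn

Answer: 61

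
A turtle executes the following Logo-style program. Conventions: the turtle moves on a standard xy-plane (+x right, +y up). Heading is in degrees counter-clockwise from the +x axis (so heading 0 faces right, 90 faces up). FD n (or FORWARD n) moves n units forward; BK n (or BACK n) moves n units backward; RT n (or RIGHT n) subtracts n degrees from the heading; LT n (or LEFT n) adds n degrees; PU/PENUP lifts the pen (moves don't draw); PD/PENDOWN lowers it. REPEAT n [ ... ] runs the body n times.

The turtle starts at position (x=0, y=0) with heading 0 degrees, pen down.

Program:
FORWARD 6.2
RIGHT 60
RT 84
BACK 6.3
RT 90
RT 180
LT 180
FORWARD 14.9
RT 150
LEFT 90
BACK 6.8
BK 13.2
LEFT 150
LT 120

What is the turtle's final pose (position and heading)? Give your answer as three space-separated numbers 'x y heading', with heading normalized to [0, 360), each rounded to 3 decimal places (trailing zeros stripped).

Answer: -5.596 -2.514 336

Derivation:
Executing turtle program step by step:
Start: pos=(0,0), heading=0, pen down
FD 6.2: (0,0) -> (6.2,0) [heading=0, draw]
RT 60: heading 0 -> 300
RT 84: heading 300 -> 216
BK 6.3: (6.2,0) -> (11.297,3.703) [heading=216, draw]
RT 90: heading 216 -> 126
RT 180: heading 126 -> 306
LT 180: heading 306 -> 126
FD 14.9: (11.297,3.703) -> (2.539,15.757) [heading=126, draw]
RT 150: heading 126 -> 336
LT 90: heading 336 -> 66
BK 6.8: (2.539,15.757) -> (-0.227,9.545) [heading=66, draw]
BK 13.2: (-0.227,9.545) -> (-5.596,-2.514) [heading=66, draw]
LT 150: heading 66 -> 216
LT 120: heading 216 -> 336
Final: pos=(-5.596,-2.514), heading=336, 5 segment(s) drawn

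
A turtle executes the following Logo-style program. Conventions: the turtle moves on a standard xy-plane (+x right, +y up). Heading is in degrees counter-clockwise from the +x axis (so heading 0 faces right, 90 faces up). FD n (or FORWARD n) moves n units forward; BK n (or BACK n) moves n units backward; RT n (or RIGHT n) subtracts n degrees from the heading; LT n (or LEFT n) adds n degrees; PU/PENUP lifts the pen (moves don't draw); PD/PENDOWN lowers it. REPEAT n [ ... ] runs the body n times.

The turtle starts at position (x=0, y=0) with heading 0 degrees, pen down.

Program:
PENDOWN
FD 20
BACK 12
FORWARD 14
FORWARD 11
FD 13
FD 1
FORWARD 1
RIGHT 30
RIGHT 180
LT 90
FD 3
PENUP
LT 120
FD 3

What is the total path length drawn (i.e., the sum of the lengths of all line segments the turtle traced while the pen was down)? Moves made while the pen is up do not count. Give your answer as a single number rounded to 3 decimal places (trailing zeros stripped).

Answer: 75

Derivation:
Executing turtle program step by step:
Start: pos=(0,0), heading=0, pen down
PD: pen down
FD 20: (0,0) -> (20,0) [heading=0, draw]
BK 12: (20,0) -> (8,0) [heading=0, draw]
FD 14: (8,0) -> (22,0) [heading=0, draw]
FD 11: (22,0) -> (33,0) [heading=0, draw]
FD 13: (33,0) -> (46,0) [heading=0, draw]
FD 1: (46,0) -> (47,0) [heading=0, draw]
FD 1: (47,0) -> (48,0) [heading=0, draw]
RT 30: heading 0 -> 330
RT 180: heading 330 -> 150
LT 90: heading 150 -> 240
FD 3: (48,0) -> (46.5,-2.598) [heading=240, draw]
PU: pen up
LT 120: heading 240 -> 0
FD 3: (46.5,-2.598) -> (49.5,-2.598) [heading=0, move]
Final: pos=(49.5,-2.598), heading=0, 8 segment(s) drawn

Segment lengths:
  seg 1: (0,0) -> (20,0), length = 20
  seg 2: (20,0) -> (8,0), length = 12
  seg 3: (8,0) -> (22,0), length = 14
  seg 4: (22,0) -> (33,0), length = 11
  seg 5: (33,0) -> (46,0), length = 13
  seg 6: (46,0) -> (47,0), length = 1
  seg 7: (47,0) -> (48,0), length = 1
  seg 8: (48,0) -> (46.5,-2.598), length = 3
Total = 75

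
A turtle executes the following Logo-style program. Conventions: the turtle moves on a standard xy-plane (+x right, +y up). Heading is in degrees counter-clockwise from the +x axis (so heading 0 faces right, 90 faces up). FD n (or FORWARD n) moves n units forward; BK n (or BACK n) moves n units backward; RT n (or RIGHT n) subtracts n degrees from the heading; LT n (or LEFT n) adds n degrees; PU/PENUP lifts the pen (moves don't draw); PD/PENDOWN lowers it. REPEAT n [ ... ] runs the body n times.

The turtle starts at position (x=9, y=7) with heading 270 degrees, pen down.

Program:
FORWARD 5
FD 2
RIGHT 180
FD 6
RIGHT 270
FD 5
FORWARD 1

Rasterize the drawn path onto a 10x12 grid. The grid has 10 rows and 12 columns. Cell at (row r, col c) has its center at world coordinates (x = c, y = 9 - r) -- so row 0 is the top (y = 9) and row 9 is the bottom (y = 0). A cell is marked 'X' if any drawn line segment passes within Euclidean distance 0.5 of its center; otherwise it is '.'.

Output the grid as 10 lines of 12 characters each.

Answer: ............
............
.........X..
...XXXXXXX..
.........X..
.........X..
.........X..
.........X..
.........X..
.........X..

Derivation:
Segment 0: (9,7) -> (9,2)
Segment 1: (9,2) -> (9,0)
Segment 2: (9,0) -> (9,6)
Segment 3: (9,6) -> (4,6)
Segment 4: (4,6) -> (3,6)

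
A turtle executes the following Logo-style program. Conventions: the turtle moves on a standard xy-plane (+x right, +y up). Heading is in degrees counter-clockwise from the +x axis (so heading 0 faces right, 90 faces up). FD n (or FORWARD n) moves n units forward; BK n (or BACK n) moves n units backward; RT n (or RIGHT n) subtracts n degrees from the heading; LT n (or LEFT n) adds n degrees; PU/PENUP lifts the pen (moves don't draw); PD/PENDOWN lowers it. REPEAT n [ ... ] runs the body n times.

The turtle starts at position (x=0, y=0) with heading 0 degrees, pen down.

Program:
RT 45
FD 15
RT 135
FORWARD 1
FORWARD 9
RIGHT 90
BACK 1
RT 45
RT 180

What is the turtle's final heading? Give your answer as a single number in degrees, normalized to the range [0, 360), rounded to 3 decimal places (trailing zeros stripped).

Executing turtle program step by step:
Start: pos=(0,0), heading=0, pen down
RT 45: heading 0 -> 315
FD 15: (0,0) -> (10.607,-10.607) [heading=315, draw]
RT 135: heading 315 -> 180
FD 1: (10.607,-10.607) -> (9.607,-10.607) [heading=180, draw]
FD 9: (9.607,-10.607) -> (0.607,-10.607) [heading=180, draw]
RT 90: heading 180 -> 90
BK 1: (0.607,-10.607) -> (0.607,-11.607) [heading=90, draw]
RT 45: heading 90 -> 45
RT 180: heading 45 -> 225
Final: pos=(0.607,-11.607), heading=225, 4 segment(s) drawn

Answer: 225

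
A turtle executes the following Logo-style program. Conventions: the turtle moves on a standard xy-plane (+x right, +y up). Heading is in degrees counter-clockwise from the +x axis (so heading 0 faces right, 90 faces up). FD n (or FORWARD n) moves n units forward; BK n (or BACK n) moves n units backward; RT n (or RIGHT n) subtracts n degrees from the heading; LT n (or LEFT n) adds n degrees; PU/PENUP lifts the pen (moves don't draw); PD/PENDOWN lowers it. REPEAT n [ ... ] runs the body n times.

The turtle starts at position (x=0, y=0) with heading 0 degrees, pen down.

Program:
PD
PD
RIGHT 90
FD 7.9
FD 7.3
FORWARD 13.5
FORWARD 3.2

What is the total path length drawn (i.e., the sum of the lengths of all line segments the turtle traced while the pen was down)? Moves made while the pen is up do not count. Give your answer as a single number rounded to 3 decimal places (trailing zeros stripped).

Executing turtle program step by step:
Start: pos=(0,0), heading=0, pen down
PD: pen down
PD: pen down
RT 90: heading 0 -> 270
FD 7.9: (0,0) -> (0,-7.9) [heading=270, draw]
FD 7.3: (0,-7.9) -> (0,-15.2) [heading=270, draw]
FD 13.5: (0,-15.2) -> (0,-28.7) [heading=270, draw]
FD 3.2: (0,-28.7) -> (0,-31.9) [heading=270, draw]
Final: pos=(0,-31.9), heading=270, 4 segment(s) drawn

Segment lengths:
  seg 1: (0,0) -> (0,-7.9), length = 7.9
  seg 2: (0,-7.9) -> (0,-15.2), length = 7.3
  seg 3: (0,-15.2) -> (0,-28.7), length = 13.5
  seg 4: (0,-28.7) -> (0,-31.9), length = 3.2
Total = 31.9

Answer: 31.9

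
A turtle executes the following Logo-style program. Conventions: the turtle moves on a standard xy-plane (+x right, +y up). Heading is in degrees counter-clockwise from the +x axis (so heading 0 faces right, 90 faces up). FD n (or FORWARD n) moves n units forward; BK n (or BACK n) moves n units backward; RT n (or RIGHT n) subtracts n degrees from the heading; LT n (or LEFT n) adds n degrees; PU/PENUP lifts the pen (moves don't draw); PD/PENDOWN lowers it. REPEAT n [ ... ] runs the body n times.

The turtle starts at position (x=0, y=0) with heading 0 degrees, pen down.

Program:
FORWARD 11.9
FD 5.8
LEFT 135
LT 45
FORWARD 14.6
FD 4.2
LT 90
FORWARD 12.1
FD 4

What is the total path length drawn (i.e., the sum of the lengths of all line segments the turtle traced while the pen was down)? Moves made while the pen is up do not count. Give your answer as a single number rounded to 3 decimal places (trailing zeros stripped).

Executing turtle program step by step:
Start: pos=(0,0), heading=0, pen down
FD 11.9: (0,0) -> (11.9,0) [heading=0, draw]
FD 5.8: (11.9,0) -> (17.7,0) [heading=0, draw]
LT 135: heading 0 -> 135
LT 45: heading 135 -> 180
FD 14.6: (17.7,0) -> (3.1,0) [heading=180, draw]
FD 4.2: (3.1,0) -> (-1.1,0) [heading=180, draw]
LT 90: heading 180 -> 270
FD 12.1: (-1.1,0) -> (-1.1,-12.1) [heading=270, draw]
FD 4: (-1.1,-12.1) -> (-1.1,-16.1) [heading=270, draw]
Final: pos=(-1.1,-16.1), heading=270, 6 segment(s) drawn

Segment lengths:
  seg 1: (0,0) -> (11.9,0), length = 11.9
  seg 2: (11.9,0) -> (17.7,0), length = 5.8
  seg 3: (17.7,0) -> (3.1,0), length = 14.6
  seg 4: (3.1,0) -> (-1.1,0), length = 4.2
  seg 5: (-1.1,0) -> (-1.1,-12.1), length = 12.1
  seg 6: (-1.1,-12.1) -> (-1.1,-16.1), length = 4
Total = 52.6

Answer: 52.6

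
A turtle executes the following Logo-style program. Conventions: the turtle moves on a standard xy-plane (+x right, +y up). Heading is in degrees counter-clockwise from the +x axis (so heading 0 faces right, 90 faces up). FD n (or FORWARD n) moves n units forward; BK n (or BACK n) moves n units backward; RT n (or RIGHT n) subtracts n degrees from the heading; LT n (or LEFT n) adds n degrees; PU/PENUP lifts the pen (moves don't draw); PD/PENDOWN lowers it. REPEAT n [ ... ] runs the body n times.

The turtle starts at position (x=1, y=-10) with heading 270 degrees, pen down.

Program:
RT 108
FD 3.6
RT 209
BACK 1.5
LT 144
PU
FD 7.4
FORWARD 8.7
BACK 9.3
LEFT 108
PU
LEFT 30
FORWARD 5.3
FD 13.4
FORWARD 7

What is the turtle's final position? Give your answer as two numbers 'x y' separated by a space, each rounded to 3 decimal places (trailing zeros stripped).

Answer: -19.016 -22.093

Derivation:
Executing turtle program step by step:
Start: pos=(1,-10), heading=270, pen down
RT 108: heading 270 -> 162
FD 3.6: (1,-10) -> (-2.424,-8.888) [heading=162, draw]
RT 209: heading 162 -> 313
BK 1.5: (-2.424,-8.888) -> (-3.447,-7.791) [heading=313, draw]
LT 144: heading 313 -> 97
PU: pen up
FD 7.4: (-3.447,-7.791) -> (-4.349,-0.446) [heading=97, move]
FD 8.7: (-4.349,-0.446) -> (-5.409,8.189) [heading=97, move]
BK 9.3: (-5.409,8.189) -> (-4.276,-1.041) [heading=97, move]
LT 108: heading 97 -> 205
PU: pen up
LT 30: heading 205 -> 235
FD 5.3: (-4.276,-1.041) -> (-7.315,-5.383) [heading=235, move]
FD 13.4: (-7.315,-5.383) -> (-15.001,-16.359) [heading=235, move]
FD 7: (-15.001,-16.359) -> (-19.016,-22.093) [heading=235, move]
Final: pos=(-19.016,-22.093), heading=235, 2 segment(s) drawn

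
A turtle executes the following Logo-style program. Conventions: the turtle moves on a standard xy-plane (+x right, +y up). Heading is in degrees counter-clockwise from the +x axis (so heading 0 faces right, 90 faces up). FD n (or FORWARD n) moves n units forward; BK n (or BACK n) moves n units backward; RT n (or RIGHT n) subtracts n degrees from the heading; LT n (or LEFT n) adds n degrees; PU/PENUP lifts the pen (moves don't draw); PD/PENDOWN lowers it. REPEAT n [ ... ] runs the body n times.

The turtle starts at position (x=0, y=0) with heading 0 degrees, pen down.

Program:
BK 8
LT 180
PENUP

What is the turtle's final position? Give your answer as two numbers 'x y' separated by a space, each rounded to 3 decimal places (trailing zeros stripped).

Answer: -8 0

Derivation:
Executing turtle program step by step:
Start: pos=(0,0), heading=0, pen down
BK 8: (0,0) -> (-8,0) [heading=0, draw]
LT 180: heading 0 -> 180
PU: pen up
Final: pos=(-8,0), heading=180, 1 segment(s) drawn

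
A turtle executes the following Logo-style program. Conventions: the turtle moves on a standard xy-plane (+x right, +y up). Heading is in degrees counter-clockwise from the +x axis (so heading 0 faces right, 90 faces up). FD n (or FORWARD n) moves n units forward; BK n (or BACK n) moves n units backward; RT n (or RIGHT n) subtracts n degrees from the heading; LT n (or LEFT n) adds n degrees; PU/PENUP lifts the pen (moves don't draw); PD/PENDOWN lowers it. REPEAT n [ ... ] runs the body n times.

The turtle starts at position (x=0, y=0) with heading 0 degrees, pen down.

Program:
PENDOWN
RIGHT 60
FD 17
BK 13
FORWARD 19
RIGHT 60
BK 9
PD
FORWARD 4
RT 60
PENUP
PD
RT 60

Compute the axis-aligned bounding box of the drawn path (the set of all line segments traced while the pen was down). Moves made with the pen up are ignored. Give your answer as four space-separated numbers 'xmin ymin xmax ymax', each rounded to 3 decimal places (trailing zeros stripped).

Answer: 0 -19.919 16 0

Derivation:
Executing turtle program step by step:
Start: pos=(0,0), heading=0, pen down
PD: pen down
RT 60: heading 0 -> 300
FD 17: (0,0) -> (8.5,-14.722) [heading=300, draw]
BK 13: (8.5,-14.722) -> (2,-3.464) [heading=300, draw]
FD 19: (2,-3.464) -> (11.5,-19.919) [heading=300, draw]
RT 60: heading 300 -> 240
BK 9: (11.5,-19.919) -> (16,-12.124) [heading=240, draw]
PD: pen down
FD 4: (16,-12.124) -> (14,-15.588) [heading=240, draw]
RT 60: heading 240 -> 180
PU: pen up
PD: pen down
RT 60: heading 180 -> 120
Final: pos=(14,-15.588), heading=120, 5 segment(s) drawn

Segment endpoints: x in {0, 2, 8.5, 11.5, 14, 16}, y in {-19.919, -15.588, -14.722, -12.124, -3.464, 0}
xmin=0, ymin=-19.919, xmax=16, ymax=0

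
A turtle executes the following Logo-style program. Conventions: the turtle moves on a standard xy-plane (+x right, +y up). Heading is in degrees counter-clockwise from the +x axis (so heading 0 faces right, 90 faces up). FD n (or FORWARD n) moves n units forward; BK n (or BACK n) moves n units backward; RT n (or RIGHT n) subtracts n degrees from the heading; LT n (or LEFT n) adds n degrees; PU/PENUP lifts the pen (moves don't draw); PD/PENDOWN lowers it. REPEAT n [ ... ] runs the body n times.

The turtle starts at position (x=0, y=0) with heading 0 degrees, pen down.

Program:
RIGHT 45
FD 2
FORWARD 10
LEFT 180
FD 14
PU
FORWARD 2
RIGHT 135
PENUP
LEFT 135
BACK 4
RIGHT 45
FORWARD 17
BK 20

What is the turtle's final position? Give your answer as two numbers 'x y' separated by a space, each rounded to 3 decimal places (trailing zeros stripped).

Executing turtle program step by step:
Start: pos=(0,0), heading=0, pen down
RT 45: heading 0 -> 315
FD 2: (0,0) -> (1.414,-1.414) [heading=315, draw]
FD 10: (1.414,-1.414) -> (8.485,-8.485) [heading=315, draw]
LT 180: heading 315 -> 135
FD 14: (8.485,-8.485) -> (-1.414,1.414) [heading=135, draw]
PU: pen up
FD 2: (-1.414,1.414) -> (-2.828,2.828) [heading=135, move]
RT 135: heading 135 -> 0
PU: pen up
LT 135: heading 0 -> 135
BK 4: (-2.828,2.828) -> (0,0) [heading=135, move]
RT 45: heading 135 -> 90
FD 17: (0,0) -> (0,17) [heading=90, move]
BK 20: (0,17) -> (0,-3) [heading=90, move]
Final: pos=(0,-3), heading=90, 3 segment(s) drawn

Answer: 0 -3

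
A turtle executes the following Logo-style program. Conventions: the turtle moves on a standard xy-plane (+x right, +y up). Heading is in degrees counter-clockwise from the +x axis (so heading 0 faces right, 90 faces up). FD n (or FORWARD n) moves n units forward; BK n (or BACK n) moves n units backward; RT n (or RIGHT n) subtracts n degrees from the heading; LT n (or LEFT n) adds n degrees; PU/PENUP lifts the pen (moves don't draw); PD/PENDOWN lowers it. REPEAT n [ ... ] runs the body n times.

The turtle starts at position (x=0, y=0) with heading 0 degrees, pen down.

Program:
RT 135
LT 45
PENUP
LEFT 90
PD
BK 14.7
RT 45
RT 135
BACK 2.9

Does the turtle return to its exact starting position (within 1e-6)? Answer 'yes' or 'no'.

Executing turtle program step by step:
Start: pos=(0,0), heading=0, pen down
RT 135: heading 0 -> 225
LT 45: heading 225 -> 270
PU: pen up
LT 90: heading 270 -> 0
PD: pen down
BK 14.7: (0,0) -> (-14.7,0) [heading=0, draw]
RT 45: heading 0 -> 315
RT 135: heading 315 -> 180
BK 2.9: (-14.7,0) -> (-11.8,0) [heading=180, draw]
Final: pos=(-11.8,0), heading=180, 2 segment(s) drawn

Start position: (0, 0)
Final position: (-11.8, 0)
Distance = 11.8; >= 1e-6 -> NOT closed

Answer: no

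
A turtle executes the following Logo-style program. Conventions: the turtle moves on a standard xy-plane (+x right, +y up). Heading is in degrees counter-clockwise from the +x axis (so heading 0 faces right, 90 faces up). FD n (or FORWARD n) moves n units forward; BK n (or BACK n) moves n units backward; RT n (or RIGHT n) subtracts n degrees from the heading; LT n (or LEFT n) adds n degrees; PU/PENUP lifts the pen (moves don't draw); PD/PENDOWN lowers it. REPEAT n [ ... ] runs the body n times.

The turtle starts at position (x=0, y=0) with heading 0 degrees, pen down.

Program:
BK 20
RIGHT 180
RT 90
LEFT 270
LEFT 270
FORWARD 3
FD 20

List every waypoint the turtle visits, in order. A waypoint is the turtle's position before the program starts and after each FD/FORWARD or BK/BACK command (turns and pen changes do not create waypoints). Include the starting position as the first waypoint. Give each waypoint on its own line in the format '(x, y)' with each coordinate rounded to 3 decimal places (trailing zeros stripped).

Executing turtle program step by step:
Start: pos=(0,0), heading=0, pen down
BK 20: (0,0) -> (-20,0) [heading=0, draw]
RT 180: heading 0 -> 180
RT 90: heading 180 -> 90
LT 270: heading 90 -> 0
LT 270: heading 0 -> 270
FD 3: (-20,0) -> (-20,-3) [heading=270, draw]
FD 20: (-20,-3) -> (-20,-23) [heading=270, draw]
Final: pos=(-20,-23), heading=270, 3 segment(s) drawn
Waypoints (4 total):
(0, 0)
(-20, 0)
(-20, -3)
(-20, -23)

Answer: (0, 0)
(-20, 0)
(-20, -3)
(-20, -23)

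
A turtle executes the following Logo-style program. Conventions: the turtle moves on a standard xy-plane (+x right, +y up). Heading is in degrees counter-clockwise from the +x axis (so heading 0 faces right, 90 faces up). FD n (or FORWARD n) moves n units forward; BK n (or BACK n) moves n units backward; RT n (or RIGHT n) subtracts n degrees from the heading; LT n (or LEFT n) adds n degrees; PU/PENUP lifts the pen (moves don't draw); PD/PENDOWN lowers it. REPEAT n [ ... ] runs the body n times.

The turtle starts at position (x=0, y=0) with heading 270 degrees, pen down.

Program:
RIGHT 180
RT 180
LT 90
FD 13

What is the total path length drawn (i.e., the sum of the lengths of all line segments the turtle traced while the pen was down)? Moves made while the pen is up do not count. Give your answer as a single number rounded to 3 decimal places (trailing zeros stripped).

Executing turtle program step by step:
Start: pos=(0,0), heading=270, pen down
RT 180: heading 270 -> 90
RT 180: heading 90 -> 270
LT 90: heading 270 -> 0
FD 13: (0,0) -> (13,0) [heading=0, draw]
Final: pos=(13,0), heading=0, 1 segment(s) drawn

Segment lengths:
  seg 1: (0,0) -> (13,0), length = 13
Total = 13

Answer: 13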